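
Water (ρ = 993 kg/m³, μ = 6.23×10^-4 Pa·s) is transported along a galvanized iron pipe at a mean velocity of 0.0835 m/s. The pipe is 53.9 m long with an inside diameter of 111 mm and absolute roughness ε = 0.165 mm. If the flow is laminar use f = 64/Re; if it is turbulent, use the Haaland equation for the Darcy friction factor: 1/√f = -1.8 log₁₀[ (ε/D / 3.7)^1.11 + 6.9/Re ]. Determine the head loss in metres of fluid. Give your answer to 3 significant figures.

Reynolds number Re = ρVD/μ = 993 · 0.0835 · 0.111 / 0.000623 = 1.477e+04.
Re > 4000 → turbulent. Relative roughness ε/D = 0.000165/0.111 = 0.00149. Haaland: 1/√f = -1.8 log₁₀[(0.00149/3.7)^1.11 + 6.9/1.477e+04] = -1.8 log₁₀[0.00017 + 0.000467] = 5.752, so f = 0.03022.
Darcy-Weisbach: ΔP = f(L/D)(ρV²/2) = 0.03022·(53.9/0.111)·(993·0.0835²/2) = 0.03022·485.6·3.462 = 50.8 Pa.
Head loss h_f = ΔP/(ρg) = 50.8/(993·9.81) = 0.00521 m.

h_f ≈ 0.00521 m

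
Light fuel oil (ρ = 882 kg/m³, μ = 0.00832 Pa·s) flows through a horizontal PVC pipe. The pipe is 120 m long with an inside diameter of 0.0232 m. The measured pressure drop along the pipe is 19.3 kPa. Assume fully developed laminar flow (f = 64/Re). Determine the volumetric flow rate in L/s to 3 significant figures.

Q ≈ 0.137 L/s

For laminar flow, f = 64/Re with Re = ρVD/μ, so Darcy-Weisbach reduces to ΔP = 32μLV/D². Solving for V: V = ΔP·D²/(32μL) = 1.93e+04·(0.0232)²/(32·0.00832·120) = 0.3251 m/s.
Check: Re = ρVD/μ = 882·0.3251·0.0232/0.00832 = 799.7 < 2300, so the laminar assumption holds.
Q = V·A = 0.3251·(π/4·0.0232²) = 0.0001374 m³/s = 0.137 L/s.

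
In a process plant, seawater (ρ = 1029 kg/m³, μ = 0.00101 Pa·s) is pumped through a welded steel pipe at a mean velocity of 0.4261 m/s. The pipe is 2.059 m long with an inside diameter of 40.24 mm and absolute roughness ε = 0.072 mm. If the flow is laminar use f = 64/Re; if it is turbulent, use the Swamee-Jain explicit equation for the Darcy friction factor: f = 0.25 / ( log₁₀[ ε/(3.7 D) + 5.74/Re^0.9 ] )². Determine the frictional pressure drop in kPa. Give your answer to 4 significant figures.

Reynolds number Re = ρVD/μ = 1029 · 0.4261 · 0.04024 / 0.00101 = 1.747e+04.
Re > 4000 → turbulent. Relative roughness ε/D = 7.2e-05/0.04024 = 0.00179. Swamee-Jain: f = 0.25/(log₁₀[0.00179/3.7 + 5.74/1.747e+04^0.9])² = 0.25/(log₁₀[0.000484 + 0.000873])² = 0.25/(-2.868)² = 0.0304.
Darcy-Weisbach: ΔP = f(L/D)(ρV²/2) = 0.0304·(2.059/0.04024)·(1029·0.4261²/2) = 0.0304·51.17·93.41 = 145.3 Pa.
ΔP = 145.3 Pa = 0.1453 kPa.

ΔP ≈ 0.1453 kPa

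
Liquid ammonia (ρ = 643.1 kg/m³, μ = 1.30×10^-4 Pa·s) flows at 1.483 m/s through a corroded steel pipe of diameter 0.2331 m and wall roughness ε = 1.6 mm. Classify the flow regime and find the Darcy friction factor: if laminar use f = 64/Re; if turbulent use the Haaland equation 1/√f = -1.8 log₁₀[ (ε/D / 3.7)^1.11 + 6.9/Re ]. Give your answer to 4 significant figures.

f ≈ 0.03361

Re = ρVD/μ = 643.1·1.483·0.2331/0.00013 = 1.71e+06.
Re > 4000 → turbulent. ε/D = 0.0016/0.2331 = 0.00686; Haaland: 1/√f = -1.8 log₁₀[0.000929 + 4.03e-06] = 5.454, so f = 0.03361.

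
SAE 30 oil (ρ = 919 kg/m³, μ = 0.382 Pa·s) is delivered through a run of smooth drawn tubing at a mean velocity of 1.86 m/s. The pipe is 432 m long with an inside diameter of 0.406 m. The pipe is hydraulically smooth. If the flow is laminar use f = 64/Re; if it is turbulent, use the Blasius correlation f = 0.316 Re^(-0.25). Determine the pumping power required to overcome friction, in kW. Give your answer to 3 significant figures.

P ≈ 14.3 kW

Reynolds number Re = ρVD/μ = 919 · 1.86 · 0.406 / 0.382 = 1817.
Re < 2300 → laminar flow, so f = 64/Re = 64/1817 = 0.03523 (the turbulent correlation is not needed).
Darcy-Weisbach: ΔP = f(L/D)(ρV²/2) = 0.03523·(432/0.406)·(919·1.86²/2) = 0.03523·1064·1590 = 5.959e+04 Pa.
Q = V·A = 1.86·0.1295 = 0.2408 m³/s.
Pumping power P = QΔP = 0.2408·5.959e+04 = 14350 W = 14.3 kW.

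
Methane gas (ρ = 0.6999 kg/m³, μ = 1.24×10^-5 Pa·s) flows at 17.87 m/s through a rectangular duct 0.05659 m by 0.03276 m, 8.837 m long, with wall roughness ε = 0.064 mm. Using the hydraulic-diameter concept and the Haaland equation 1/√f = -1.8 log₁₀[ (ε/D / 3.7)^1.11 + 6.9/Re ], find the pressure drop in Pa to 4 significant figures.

Hydraulic diameter D_h = 4A/P = 4·(0.05659·0.03276)/(2·(0.05659+0.03276)) = 0.007416/0.1787 = 0.0415 m.
Re = ρVD_h/μ = 0.6999·17.87·0.0415/1.24e-05 = 4.186e+04.
ε/D_h = 6.4e-05/0.0415 = 0.00154; Haaland gives 1/√f = -1.8 log₁₀[0.000177+0.000165] = 6.239, so f = 0.02569.
ΔP = f(L/D_h)(ρV²/2) = 0.02569·8.837/0.0415·111.8 = 611.4 Pa.

ΔP ≈ 611.4 Pa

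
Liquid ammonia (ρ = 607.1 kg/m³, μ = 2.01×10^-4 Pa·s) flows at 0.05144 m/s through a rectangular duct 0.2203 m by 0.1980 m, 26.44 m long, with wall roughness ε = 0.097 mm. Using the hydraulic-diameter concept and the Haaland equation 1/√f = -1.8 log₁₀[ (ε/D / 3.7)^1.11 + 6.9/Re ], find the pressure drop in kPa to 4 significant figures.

ΔP ≈ 0.002445 kPa

Hydraulic diameter D_h = 4A/P = 4·(0.2203·0.198)/(2·(0.2203+0.198)) = 0.1745/0.8366 = 0.2086 m.
Re = ρVD_h/μ = 607.1·0.05144·0.2086/0.000201 = 3.24e+04.
ε/D_h = 9.7e-05/0.2086 = 0.000465; Haaland gives 1/√f = -1.8 log₁₀[4.68e-05+0.000213] = 6.454, so f = 0.02401.
ΔP = f(L/D_h)(ρV²/2) = 0.02401·26.44/0.2086·0.8032 = 2.445 Pa.
ΔP = 0.002445 kPa.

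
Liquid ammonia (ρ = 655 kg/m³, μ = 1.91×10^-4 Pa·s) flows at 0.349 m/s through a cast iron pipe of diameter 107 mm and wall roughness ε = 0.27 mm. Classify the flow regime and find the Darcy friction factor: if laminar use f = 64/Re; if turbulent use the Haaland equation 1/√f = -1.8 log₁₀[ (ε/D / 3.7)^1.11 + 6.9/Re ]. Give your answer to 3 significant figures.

f ≈ 0.0260

Re = ρVD/μ = 655·0.349·0.107/0.000191 = 1.281e+05.
Re > 4000 → turbulent. ε/D = 0.00027/0.107 = 0.00252; Haaland: 1/√f = -1.8 log₁₀[0.000306 + 5.39e-05] = 6.199, so f = 0.02602.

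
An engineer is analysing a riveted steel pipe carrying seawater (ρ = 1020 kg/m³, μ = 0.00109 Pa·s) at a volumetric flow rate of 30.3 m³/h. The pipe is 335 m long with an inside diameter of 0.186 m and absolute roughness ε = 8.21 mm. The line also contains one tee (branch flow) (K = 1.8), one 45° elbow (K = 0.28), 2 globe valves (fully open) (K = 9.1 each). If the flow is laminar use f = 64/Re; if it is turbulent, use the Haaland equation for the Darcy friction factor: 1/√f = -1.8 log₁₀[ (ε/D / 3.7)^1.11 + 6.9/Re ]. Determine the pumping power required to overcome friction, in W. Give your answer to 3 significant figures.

Q = 30.3 m³/h = 30.3/3600 = 0.008417 m³/s.
Cross-sectional area A = πD²/4 = π(0.186)²/4 = 0.02717 m²; mean velocity V = Q/A = 0.008417/0.02717 = 0.3098 m/s.
Reynolds number Re = ρVD/μ = 1020 · 0.3098 · 0.186 / 0.00109 = 5.392e+04.
Re > 4000 → turbulent. Relative roughness ε/D = 0.00821/0.186 = 0.0441. Haaland: 1/√f = -1.8 log₁₀[(0.0441/3.7)^1.11 + 6.9/5.392e+04] = -1.8 log₁₀[0.00733 + 0.000128] = 3.829, so f = 0.06819.
Total minor-loss coefficient ΣK = 1·1.8 + 1·0.28 + 2·9.1 = 20.3.
ΔP = [f·L/D + ΣK]·(ρV²/2) = [0.06819·335/0.186 + 20.3]·(1020·0.3098²/2) = [122.8 + 20.3]·48.93 = 7003 Pa.
Pumping power P = QΔP = 0.008417·7003 = 58.94 W = 58.9 W.

P ≈ 58.9 W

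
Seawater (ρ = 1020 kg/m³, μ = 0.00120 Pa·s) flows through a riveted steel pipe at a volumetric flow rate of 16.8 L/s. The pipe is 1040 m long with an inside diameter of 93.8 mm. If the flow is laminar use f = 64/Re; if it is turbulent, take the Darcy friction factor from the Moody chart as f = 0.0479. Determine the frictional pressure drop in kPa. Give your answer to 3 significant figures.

ΔP ≈ 1600 kPa

Q = 16.8 L/s = 16.8/1000 = 0.0168 m³/s.
Cross-sectional area A = πD²/4 = π(0.0938)²/4 = 0.00691 m²; mean velocity V = Q/A = 0.0168/0.00691 = 2.431 m/s.
Reynolds number Re = ρVD/μ = 1020 · 2.431 · 0.0938 / 0.0012 = 1.938e+05.
Re > 4000 → turbulent; use the Moody-chart value f = 0.0479.
Darcy-Weisbach: ΔP = f(L/D)(ρV²/2) = 0.0479·(1040/0.0938)·(1020·2.431²/2) = 0.0479·1.109e+04·3014 = 1.601e+06 Pa.
ΔP = 1.601e+06 Pa = 1600 kPa.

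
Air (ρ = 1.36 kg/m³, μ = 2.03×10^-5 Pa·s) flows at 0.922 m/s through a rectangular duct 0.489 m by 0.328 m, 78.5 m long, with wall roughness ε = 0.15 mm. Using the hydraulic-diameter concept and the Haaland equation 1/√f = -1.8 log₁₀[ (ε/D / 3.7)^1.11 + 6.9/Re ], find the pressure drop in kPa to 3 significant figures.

ΔP ≈ 0.00293 kPa

Hydraulic diameter D_h = 4A/P = 4·(0.489·0.328)/(2·(0.489+0.328)) = 0.6416/1.634 = 0.3926 m.
Re = ρVD_h/μ = 1.36·0.922·0.3926/2.03e-05 = 2.425e+04.
ε/D_h = 0.00015/0.3926 = 0.000382; Haaland gives 1/√f = -1.8 log₁₀[3.76e-05+0.000285] = 6.286, so f = 0.02531.
ΔP = f(L/D_h)(ρV²/2) = 0.02531·78.5/0.3926·0.5781 = 2.925 Pa.
ΔP = 0.00293 kPa.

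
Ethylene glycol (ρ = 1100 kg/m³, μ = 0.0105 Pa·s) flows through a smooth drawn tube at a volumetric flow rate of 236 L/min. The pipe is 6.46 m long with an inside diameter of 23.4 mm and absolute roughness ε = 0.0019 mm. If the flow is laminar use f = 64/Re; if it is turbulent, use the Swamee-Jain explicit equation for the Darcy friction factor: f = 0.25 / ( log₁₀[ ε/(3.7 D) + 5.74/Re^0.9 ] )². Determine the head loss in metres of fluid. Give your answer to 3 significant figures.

h_f ≈ 29.8 m

Q = 236 L/min = 236/60000 = 0.003933 m³/s.
Cross-sectional area A = πD²/4 = π(0.0234)²/4 = 0.0004301 m²; mean velocity V = Q/A = 0.003933/0.0004301 = 9.146 m/s.
Reynolds number Re = ρVD/μ = 1100 · 9.146 · 0.0234 / 0.0105 = 2.242e+04.
Re > 4000 → turbulent. Relative roughness ε/D = 1.9e-06/0.0234 = 8.12e-05. Swamee-Jain: f = 0.25/(log₁₀[8.12e-05/3.7 + 5.74/2.242e+04^0.9])² = 0.25/(log₁₀[2.19e-05 + 0.000697])² = 0.25/(-3.143)² = 0.0253.
Darcy-Weisbach: ΔP = f(L/D)(ρV²/2) = 0.0253·(6.46/0.0234)·(1100·9.146²/2) = 0.0253·276.1·4.601e+04 = 3.214e+05 Pa.
Head loss h_f = ΔP/(ρg) = 3.214e+05/(1100·9.81) = 29.8 m.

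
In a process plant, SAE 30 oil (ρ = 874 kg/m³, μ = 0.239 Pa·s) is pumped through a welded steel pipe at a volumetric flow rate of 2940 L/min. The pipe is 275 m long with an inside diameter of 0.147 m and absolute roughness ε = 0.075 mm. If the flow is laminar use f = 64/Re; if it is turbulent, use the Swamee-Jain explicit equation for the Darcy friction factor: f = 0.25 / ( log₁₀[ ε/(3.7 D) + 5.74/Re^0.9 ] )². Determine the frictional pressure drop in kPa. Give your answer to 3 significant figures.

Q = 2940 L/min = 2940/60000 = 0.049 m³/s.
Cross-sectional area A = πD²/4 = π(0.147)²/4 = 0.01697 m²; mean velocity V = Q/A = 0.049/0.01697 = 2.887 m/s.
Reynolds number Re = ρVD/μ = 874 · 2.887 · 0.147 / 0.239 = 1552.
Re < 2300 → laminar flow, so f = 64/Re = 64/1552 = 0.04124 (the turbulent correlation is not needed).
Darcy-Weisbach: ΔP = f(L/D)(ρV²/2) = 0.04124·(275/0.147)·(874·2.887²/2) = 0.04124·1871·3643 = 2.81e+05 Pa.
ΔP = 2.81e+05 Pa = 281 kPa.

ΔP ≈ 281 kPa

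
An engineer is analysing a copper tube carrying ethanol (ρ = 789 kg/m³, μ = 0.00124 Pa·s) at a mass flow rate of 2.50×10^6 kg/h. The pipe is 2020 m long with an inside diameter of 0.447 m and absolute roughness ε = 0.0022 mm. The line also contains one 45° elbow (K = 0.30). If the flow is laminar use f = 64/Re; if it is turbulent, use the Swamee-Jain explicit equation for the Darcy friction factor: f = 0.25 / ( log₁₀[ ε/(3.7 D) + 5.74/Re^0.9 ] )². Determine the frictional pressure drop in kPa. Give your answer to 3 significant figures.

ΔP ≈ 616 kPa

ṁ = 2.50×10^6 kg/h = 2.50×10^6/3600 = 694.4 kg/s.
A = πD²/4 = π(0.447)²/4 = 0.1569 m²; mean velocity V = ṁ/(ρA) = 694.4/(789 · 0.1569) = 5.609 m/s.
Reynolds number Re = ρVD/μ = 789 · 5.609 · 0.447 / 0.00124 = 1.595e+06.
Re > 4000 → turbulent. Relative roughness ε/D = 2.2e-06/0.447 = 4.92e-06. Swamee-Jain: f = 0.25/(log₁₀[4.92e-06/3.7 + 5.74/1.595e+06^0.9])² = 0.25/(log₁₀[1.33e-06 + 1.5e-05])² = 0.25/(-4.787)² = 0.01091.
Total minor-loss coefficient ΣK = 1·0.3 = 0.3.
ΔP = [f·L/D + ΣK]·(ρV²/2) = [0.01091·2020/0.447 + 0.3]·(789·5.609²/2) = [49.31 + 0.3]·1.241e+04 = 6.156e+05 Pa.
ΔP = 6.156e+05 Pa = 616 kPa.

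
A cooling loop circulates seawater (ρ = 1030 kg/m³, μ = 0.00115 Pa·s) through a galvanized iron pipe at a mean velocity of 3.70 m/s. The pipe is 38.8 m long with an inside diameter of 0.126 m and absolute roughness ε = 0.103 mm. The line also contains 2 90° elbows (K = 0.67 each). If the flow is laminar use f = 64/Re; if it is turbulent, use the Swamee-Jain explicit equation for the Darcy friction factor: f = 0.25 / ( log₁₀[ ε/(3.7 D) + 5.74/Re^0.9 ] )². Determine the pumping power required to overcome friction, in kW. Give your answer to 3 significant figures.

P ≈ 2.40 kW

Reynolds number Re = ρVD/μ = 1030 · 3.7 · 0.126 / 0.00115 = 4.176e+05.
Re > 4000 → turbulent. Relative roughness ε/D = 0.000103/0.126 = 0.000817. Swamee-Jain: f = 0.25/(log₁₀[0.000817/3.7 + 5.74/4.176e+05^0.9])² = 0.25/(log₁₀[0.000221 + 5.02e-05])² = 0.25/(-3.567)² = 0.01965.
Total minor-loss coefficient ΣK = 2·0.67 = 1.34.
ΔP = [f·L/D + ΣK]·(ρV²/2) = [0.01965·38.8/0.126 + 1.34]·(1030·3.7²/2) = [6.051 + 1.34]·7050 = 5.211e+04 Pa.
Q = V·A = 3.7·0.01247 = 0.04614 m³/s.
Pumping power P = QΔP = 0.04614·5.211e+04 = 2404 W = 2.40 kW.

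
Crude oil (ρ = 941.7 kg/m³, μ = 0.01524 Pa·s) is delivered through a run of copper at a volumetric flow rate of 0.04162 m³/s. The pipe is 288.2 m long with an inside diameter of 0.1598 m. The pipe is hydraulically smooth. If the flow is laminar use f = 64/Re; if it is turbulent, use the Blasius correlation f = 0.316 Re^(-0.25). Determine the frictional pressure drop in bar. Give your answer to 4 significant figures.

Cross-sectional area A = πD²/4 = π(0.1598)²/4 = 0.02006 m²; mean velocity V = Q/A = 0.04162/0.02006 = 2.075 m/s.
Reynolds number Re = ρVD/μ = 941.7 · 2.075 · 0.1598 / 0.0152 = 2.049e+04.
Re > 4000 → turbulent. Smooth-pipe (Blasius): f = 0.316 Re^(-0.25) = 0.316/(2.049e+04)^0.25 = 0.02641.
Darcy-Weisbach: ΔP = f(L/D)(ρV²/2) = 0.02641·(288.2/0.1598)·(941.7·2.075²/2) = 0.02641·1804·2028 = 9.659e+04 Pa.
ΔP = 9.659e+04 Pa = 0.9659 bar.

ΔP ≈ 0.9659 bar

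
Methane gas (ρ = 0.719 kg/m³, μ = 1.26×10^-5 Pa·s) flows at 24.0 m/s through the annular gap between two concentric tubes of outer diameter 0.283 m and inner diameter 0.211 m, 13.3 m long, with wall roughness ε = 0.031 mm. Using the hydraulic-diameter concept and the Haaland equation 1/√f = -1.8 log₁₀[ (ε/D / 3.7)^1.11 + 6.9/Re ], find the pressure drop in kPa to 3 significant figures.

ΔP ≈ 0.758 kPa

Hydraulic diameter D_h = 4A/P = D_o - D_i = 0.283 - 0.211 = 0.072 m.
Re = ρVD_h/μ = 0.719·24·0.072/1.26e-05 = 9.861e+04.
ε/D_h = 3.1e-05/0.072 = 0.000431; Haaland gives 1/√f = -1.8 log₁₀[4.3e-05+7e-05] = 7.105, so f = 0.01981.
ΔP = f(L/D_h)(ρV²/2) = 0.01981·13.3/0.072·207.1 = 757.7 Pa.
ΔP = 0.758 kPa.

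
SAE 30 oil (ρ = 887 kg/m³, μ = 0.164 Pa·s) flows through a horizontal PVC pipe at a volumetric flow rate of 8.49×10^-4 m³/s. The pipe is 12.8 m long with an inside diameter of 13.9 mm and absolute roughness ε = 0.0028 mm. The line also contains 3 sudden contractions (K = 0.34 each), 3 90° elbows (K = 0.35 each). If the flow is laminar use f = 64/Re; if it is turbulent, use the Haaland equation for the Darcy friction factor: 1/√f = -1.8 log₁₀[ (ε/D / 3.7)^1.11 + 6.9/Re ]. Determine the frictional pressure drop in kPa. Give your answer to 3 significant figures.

ΔP ≈ 1970 kPa

Cross-sectional area A = πD²/4 = π(0.0139)²/4 = 0.0001517 m²; mean velocity V = Q/A = 0.000849/0.0001517 = 5.595 m/s.
Reynolds number Re = ρVD/μ = 887 · 5.595 · 0.0139 / 0.164 = 420.6.
Re < 2300 → laminar flow, so f = 64/Re = 64/420.6 = 0.1522 (the turbulent correlation is not needed).
Total minor-loss coefficient ΣK = 3·0.34 + 3·0.35 = 2.07.
ΔP = [f·L/D + ΣK]·(ρV²/2) = [0.1522·12.8/0.0139 + 2.07]·(887·5.595²/2) = [140.1 + 2.07]·1.388e+04 = 1.974e+06 Pa.
ΔP = 1.974e+06 Pa = 1970 kPa.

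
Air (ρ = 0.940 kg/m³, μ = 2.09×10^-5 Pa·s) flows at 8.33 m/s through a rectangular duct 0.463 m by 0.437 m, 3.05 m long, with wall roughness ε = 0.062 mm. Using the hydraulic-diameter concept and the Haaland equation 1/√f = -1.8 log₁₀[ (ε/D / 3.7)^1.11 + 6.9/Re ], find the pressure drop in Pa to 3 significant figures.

Hydraulic diameter D_h = 4A/P = 4·(0.463·0.437)/(2·(0.463+0.437)) = 0.8093/1.8 = 0.4496 m.
Re = ρVD_h/μ = 0.94·8.33·0.4496/2.09e-05 = 1.685e+05.
ε/D_h = 6.2e-05/0.4496 = 0.000138; Haaland gives 1/√f = -1.8 log₁₀[1.21e-05+4.1e-05] = 7.695, so f = 0.01689.
ΔP = f(L/D_h)(ρV²/2) = 0.01689·3.05/0.4496·32.61 = 3.736 Pa.

ΔP ≈ 3.74 Pa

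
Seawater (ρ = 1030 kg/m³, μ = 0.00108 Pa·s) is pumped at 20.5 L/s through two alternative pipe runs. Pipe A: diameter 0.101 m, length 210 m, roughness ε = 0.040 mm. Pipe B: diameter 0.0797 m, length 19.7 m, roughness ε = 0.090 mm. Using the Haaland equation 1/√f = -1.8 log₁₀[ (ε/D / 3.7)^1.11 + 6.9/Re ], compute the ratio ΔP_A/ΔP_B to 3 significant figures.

ΔP_A/ΔP_B ≈ 2.75

Pipe A: V = Q/A = 0.0205/0.008012 = 2.559 m/s; Re = 2.465e+05; ε/D = 0.000396; Haaland → f = 0.01772; ΔP_A = f(L/D)(ρV²/2) = 1.243e+05 Pa.
Pipe B: V = Q/A = 0.0205/0.004989 = 4.109 m/s; Re = 3.123e+05; ε/D = 0.00113; Haaland → f = 0.02102; ΔP_B = f(L/D)(ρV²/2) = 4.519e+04 Pa.
ΔP_A/ΔP_B = 1.243e+05/4.519e+04 = 2.75.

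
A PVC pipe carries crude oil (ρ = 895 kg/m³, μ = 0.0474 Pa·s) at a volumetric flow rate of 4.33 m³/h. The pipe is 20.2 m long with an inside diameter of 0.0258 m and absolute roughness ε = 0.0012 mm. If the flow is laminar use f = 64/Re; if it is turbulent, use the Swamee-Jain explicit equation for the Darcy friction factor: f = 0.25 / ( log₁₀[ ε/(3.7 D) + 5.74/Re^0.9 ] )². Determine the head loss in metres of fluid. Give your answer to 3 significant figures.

h_f ≈ 12.1 m

Q = 4.33 m³/h = 4.33/3600 = 0.001203 m³/s.
Cross-sectional area A = πD²/4 = π(0.0258)²/4 = 0.0005228 m²; mean velocity V = Q/A = 0.001203/0.0005228 = 2.301 m/s.
Reynolds number Re = ρVD/μ = 895 · 2.301 · 0.0258 / 0.0474 = 1121.
Re < 2300 → laminar flow, so f = 64/Re = 64/1121 = 0.0571 (the turbulent correlation is not needed).
Darcy-Weisbach: ΔP = f(L/D)(ρV²/2) = 0.0571·(20.2/0.0258)·(895·2.301²/2) = 0.0571·782.9·2369 = 1.059e+05 Pa.
Head loss h_f = ΔP/(ρg) = 1.059e+05/(895·9.81) = 12.1 m.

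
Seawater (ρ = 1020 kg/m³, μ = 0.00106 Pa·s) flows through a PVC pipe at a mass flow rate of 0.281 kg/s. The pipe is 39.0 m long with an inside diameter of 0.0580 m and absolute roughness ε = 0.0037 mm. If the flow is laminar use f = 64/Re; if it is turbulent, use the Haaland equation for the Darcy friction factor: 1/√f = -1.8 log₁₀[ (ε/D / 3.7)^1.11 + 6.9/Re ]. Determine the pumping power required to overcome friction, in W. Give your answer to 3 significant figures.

A = πD²/4 = π(0.058)²/4 = 0.002642 m²; mean velocity V = ṁ/(ρA) = 0.281/(1020 · 0.002642) = 0.1043 m/s.
Reynolds number Re = ρVD/μ = 1020 · 0.1043 · 0.058 / 0.00106 = 5819.
Re > 4000 → turbulent. Relative roughness ε/D = 3.7e-06/0.058 = 6.38e-05. Haaland: 1/√f = -1.8 log₁₀[(6.38e-05/3.7)^1.11 + 6.9/5819] = -1.8 log₁₀[5.16e-06 + 0.00119] = 5.263, so f = 0.0361.
Darcy-Weisbach: ΔP = f(L/D)(ρV²/2) = 0.0361·(39/0.058)·(1020·0.1043²/2) = 0.0361·672.4·5.545 = 134.6 Pa.
Q = ṁ/ρ = 0.281/1020 = 0.0002755 m³/s.
Pumping power P = QΔP = 0.0002755·134.6 = 0.03708 W = 0.0371 W.

P ≈ 0.0371 W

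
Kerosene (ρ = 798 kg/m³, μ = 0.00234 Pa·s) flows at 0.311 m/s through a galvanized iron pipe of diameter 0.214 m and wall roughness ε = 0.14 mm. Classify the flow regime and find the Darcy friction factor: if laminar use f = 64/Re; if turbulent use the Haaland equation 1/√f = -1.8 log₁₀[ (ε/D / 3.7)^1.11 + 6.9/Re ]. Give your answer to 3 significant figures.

f ≈ 0.0262

Re = ρVD/μ = 798·0.311·0.214/0.00234 = 2.27e+04.
Re > 4000 → turbulent. ε/D = 0.00014/0.214 = 0.000654; Haaland: 1/√f = -1.8 log₁₀[6.84e-05 + 0.000304] = 6.172, so f = 0.02625.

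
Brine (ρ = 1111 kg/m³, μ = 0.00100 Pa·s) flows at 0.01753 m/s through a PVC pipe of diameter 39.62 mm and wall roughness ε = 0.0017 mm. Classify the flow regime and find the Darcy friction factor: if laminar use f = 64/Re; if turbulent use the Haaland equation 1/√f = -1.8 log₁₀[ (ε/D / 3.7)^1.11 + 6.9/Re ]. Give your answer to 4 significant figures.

Re = ρVD/μ = 1111·0.01753·0.03962/0.001 = 771.6.
Re < 2300 → laminar, so f = 64/Re = 0.08294 (roughness is irrelevant in laminar flow).

f ≈ 0.08294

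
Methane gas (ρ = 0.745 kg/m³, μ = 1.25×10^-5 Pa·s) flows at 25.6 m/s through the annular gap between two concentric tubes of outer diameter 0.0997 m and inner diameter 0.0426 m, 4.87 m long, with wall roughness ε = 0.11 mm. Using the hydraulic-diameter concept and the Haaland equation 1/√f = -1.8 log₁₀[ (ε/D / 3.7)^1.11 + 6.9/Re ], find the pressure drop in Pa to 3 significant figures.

Hydraulic diameter D_h = 4A/P = D_o - D_i = 0.0997 - 0.0426 = 0.0571 m.
Re = ρVD_h/μ = 0.745·25.6·0.0571/1.25e-05 = 8.712e+04.
ε/D_h = 0.00011/0.0571 = 0.00193; Haaland gives 1/√f = -1.8 log₁₀[0.000227+7.92e-05] = 6.326, so f = 0.02499.
ΔP = f(L/D_h)(ρV²/2) = 0.02499·4.87/0.0571·244.1 = 520.3 Pa.

ΔP ≈ 520 Pa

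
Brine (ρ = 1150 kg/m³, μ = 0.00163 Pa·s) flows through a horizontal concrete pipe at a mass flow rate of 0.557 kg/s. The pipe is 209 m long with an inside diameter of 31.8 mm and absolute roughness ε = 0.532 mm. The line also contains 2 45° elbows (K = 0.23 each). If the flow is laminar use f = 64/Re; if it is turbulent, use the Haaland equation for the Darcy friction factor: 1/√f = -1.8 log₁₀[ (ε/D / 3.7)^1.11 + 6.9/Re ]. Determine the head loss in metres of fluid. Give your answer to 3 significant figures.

A = πD²/4 = π(0.0318)²/4 = 0.0007942 m²; mean velocity V = ṁ/(ρA) = 0.557/(1150 · 0.0007942) = 0.6098 m/s.
Reynolds number Re = ρVD/μ = 1150 · 0.6098 · 0.0318 / 0.00163 = 1.368e+04.
Re > 4000 → turbulent. Relative roughness ε/D = 0.000532/0.0318 = 0.0167. Haaland: 1/√f = -1.8 log₁₀[(0.0167/3.7)^1.11 + 6.9/1.368e+04] = -1.8 log₁₀[0.0025 + 0.000504] = 4.541, so f = 0.0485.
Total minor-loss coefficient ΣK = 2·0.23 = 0.46.
ΔP = [f·L/D + ΣK]·(ρV²/2) = [0.0485·209/0.0318 + 0.46]·(1150·0.6098²/2) = [318.7 + 0.46]·213.8 = 6.826e+04 Pa.
Head loss h_f = ΔP/(ρg) = 6.826e+04/(1150·9.81) = 6.05 m.

h_f ≈ 6.05 m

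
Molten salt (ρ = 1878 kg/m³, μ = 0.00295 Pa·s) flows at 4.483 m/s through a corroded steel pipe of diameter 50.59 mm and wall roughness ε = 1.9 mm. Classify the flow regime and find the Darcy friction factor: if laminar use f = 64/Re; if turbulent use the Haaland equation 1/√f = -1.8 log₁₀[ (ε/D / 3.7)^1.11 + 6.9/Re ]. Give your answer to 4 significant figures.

Re = ρVD/μ = 1878·4.483·0.05059/0.00295 = 1.444e+05.
Re > 4000 → turbulent. ε/D = 0.0019/0.05059 = 0.0376; Haaland: 1/√f = -1.8 log₁₀[0.00613 + 4.78e-05] = 3.977, so f = 0.06323.

f ≈ 0.06323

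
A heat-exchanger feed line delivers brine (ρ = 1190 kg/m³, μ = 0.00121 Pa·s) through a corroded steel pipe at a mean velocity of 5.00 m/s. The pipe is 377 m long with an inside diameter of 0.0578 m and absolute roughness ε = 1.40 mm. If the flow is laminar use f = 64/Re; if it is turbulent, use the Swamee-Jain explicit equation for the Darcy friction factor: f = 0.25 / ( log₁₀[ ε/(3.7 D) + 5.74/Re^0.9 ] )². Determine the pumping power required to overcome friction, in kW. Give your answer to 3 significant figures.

Reynolds number Re = ρVD/μ = 1190 · 5 · 0.0578 / 0.00121 = 2.842e+05.
Re > 4000 → turbulent. Relative roughness ε/D = 0.0014/0.0578 = 0.0242. Swamee-Jain: f = 0.25/(log₁₀[0.0242/3.7 + 5.74/2.842e+05^0.9])² = 0.25/(log₁₀[0.00655 + 7.09e-05])² = 0.25/(-2.179)² = 0.05264.
Darcy-Weisbach: ΔP = f(L/D)(ρV²/2) = 0.05264·(377/0.0578)·(1190·5²/2) = 0.05264·6522·1.488e+04 = 5.107e+06 Pa.
Q = V·A = 5·0.002624 = 0.01312 m³/s.
Pumping power P = QΔP = 0.01312·5.107e+06 = 67000 W = 67.0 kW.

P ≈ 67.0 kW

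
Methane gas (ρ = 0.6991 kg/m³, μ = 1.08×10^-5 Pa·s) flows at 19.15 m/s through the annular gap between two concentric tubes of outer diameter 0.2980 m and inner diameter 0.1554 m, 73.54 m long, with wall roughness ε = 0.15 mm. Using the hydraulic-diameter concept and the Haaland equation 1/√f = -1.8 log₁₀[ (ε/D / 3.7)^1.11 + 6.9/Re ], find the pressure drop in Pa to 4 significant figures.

ΔP ≈ 1405 Pa

Hydraulic diameter D_h = 4A/P = D_o - D_i = 0.298 - 0.1554 = 0.1426 m.
Re = ρVD_h/μ = 0.6991·19.15·0.1426/1.08e-05 = 1.768e+05.
ε/D_h = 0.00015/0.1426 = 0.00105; Haaland gives 1/√f = -1.8 log₁₀[0.000116+3.9e-05] = 6.858, so f = 0.02126.
ΔP = f(L/D_h)(ρV²/2) = 0.02126·73.54/0.1426·128.2 = 1405 Pa.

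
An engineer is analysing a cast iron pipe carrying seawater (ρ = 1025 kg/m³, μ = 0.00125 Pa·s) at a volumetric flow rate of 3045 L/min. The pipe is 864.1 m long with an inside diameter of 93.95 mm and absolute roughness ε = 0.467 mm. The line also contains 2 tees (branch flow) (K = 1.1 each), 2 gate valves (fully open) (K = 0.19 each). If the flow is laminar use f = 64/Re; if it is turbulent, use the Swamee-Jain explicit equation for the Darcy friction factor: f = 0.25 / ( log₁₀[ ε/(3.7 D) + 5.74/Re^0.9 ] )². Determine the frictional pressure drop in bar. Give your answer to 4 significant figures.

Q = 3045 L/min = 3045/60000 = 0.05075 m³/s.
Cross-sectional area A = πD²/4 = π(0.09395)²/4 = 0.006932 m²; mean velocity V = Q/A = 0.05075/0.006932 = 7.321 m/s.
Reynolds number Re = ρVD/μ = 1025 · 7.321 · 0.09395 / 0.00125 = 5.64e+05.
Re > 4000 → turbulent. Relative roughness ε/D = 0.000467/0.09395 = 0.00497. Swamee-Jain: f = 0.25/(log₁₀[0.00497/3.7 + 5.74/5.64e+05^0.9])² = 0.25/(log₁₀[0.00134 + 3.83e-05])² = 0.25/(-2.86)² = 0.03057.
Total minor-loss coefficient ΣK = 2·1.1 + 2·0.19 = 2.58.
ΔP = [f·L/D + ΣK]·(ρV²/2) = [0.03057·864.1/0.09395 + 2.58]·(1025·7.321²/2) = [281.2 + 2.58]·2.747e+04 = 7.794e+06 Pa.
ΔP = 7.794e+06 Pa = 77.94 bar.

ΔP ≈ 77.94 bar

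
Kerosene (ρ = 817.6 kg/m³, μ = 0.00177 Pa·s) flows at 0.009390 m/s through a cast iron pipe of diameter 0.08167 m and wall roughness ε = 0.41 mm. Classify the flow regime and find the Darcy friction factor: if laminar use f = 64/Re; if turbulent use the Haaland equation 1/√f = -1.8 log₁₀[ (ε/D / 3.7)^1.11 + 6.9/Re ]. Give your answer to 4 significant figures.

Re = ρVD/μ = 817.6·0.00939·0.08167/0.00177 = 354.2.
Re < 2300 → laminar, so f = 64/Re = 0.1807 (roughness is irrelevant in laminar flow).

f ≈ 0.1807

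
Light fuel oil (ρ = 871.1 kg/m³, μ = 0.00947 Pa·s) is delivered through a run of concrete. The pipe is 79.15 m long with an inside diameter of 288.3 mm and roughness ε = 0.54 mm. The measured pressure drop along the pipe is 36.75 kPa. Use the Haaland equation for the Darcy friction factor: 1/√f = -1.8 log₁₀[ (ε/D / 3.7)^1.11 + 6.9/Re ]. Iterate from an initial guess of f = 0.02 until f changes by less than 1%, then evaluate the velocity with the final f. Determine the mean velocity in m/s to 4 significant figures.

Rearranging Darcy-Weisbach: V = √(2·ΔP·D/(f·L·ρ)). With ε/D = 0.00054/0.2883 = 0.00187, iterate starting from f = 0.02:
  f = 0.02 → V = √(2·3.675e+04·0.2883/(0.02·79.15·871.1)) = 3.92 m/s; Re = ρVD/μ = 1.04e+05; f → 0.02458
  f = 0.02458 → V = 3.536 m/s; Re = 9.377e+04; f → 0.02473
Converged (Δf/f < 1%). With the final f = 0.02473: V = √(2·3.675e+04·0.2883/(0.02473·79.15·871.1)) = 3.525 m/s.

V ≈ 3.525 m/s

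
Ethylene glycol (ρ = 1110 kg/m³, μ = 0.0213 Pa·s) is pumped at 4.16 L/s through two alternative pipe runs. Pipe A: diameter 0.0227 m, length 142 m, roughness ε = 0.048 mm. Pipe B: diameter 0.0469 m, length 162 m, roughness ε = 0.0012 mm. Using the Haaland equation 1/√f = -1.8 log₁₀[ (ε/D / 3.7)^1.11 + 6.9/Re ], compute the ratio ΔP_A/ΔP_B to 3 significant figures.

ΔP_A/ΔP_B ≈ 29.7

Pipe A: V = Q/A = 0.00416/0.0004047 = 10.28 m/s; Re = 1.216e+04; ε/D = 0.00211; Haaland → f = 0.03239; ΔP_A = f(L/D)(ρV²/2) = 1.188e+07 Pa.
Pipe B: V = Q/A = 0.00416/0.001728 = 2.408 m/s; Re = 5885; ε/D = 2.56e-05; Haaland → f = 0.03595; ΔP_B = f(L/D)(ρV²/2) = 3.996e+05 Pa.
ΔP_A/ΔP_B = 1.188e+07/3.996e+05 = 29.7.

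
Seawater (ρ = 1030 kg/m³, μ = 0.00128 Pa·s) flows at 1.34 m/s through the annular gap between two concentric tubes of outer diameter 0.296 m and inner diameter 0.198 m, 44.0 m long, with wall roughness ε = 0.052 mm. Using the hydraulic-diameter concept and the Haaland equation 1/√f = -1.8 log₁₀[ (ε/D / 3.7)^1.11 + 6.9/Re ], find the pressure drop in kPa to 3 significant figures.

Hydraulic diameter D_h = 4A/P = D_o - D_i = 0.296 - 0.198 = 0.098 m.
Re = ρVD_h/μ = 1030·1.34·0.098/0.00128 = 1.057e+05.
ε/D_h = 5.2e-05/0.098 = 0.000531; Haaland gives 1/√f = -1.8 log₁₀[5.42e-05+6.53e-05] = 7.061, so f = 0.02006.
ΔP = f(L/D_h)(ρV²/2) = 0.02006·44/0.098·924.7 = 8328 Pa.
ΔP = 8.33 kPa.

ΔP ≈ 8.33 kPa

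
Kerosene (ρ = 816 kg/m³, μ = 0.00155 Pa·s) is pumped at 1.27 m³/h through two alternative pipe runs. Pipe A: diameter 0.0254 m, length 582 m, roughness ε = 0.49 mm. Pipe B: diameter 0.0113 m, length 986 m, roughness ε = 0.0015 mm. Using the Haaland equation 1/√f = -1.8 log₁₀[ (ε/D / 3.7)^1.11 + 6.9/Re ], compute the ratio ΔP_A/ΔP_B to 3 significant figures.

Pipe A: V = Q/A = 0.0003528/0.0005067 = 0.6962 m/s; Re = 9310; ε/D = 0.0193; Haaland → f = 0.05202; ΔP_A = f(L/D)(ρV²/2) = 2.357e+05 Pa.
Pipe B: V = Q/A = 0.0003528/0.0001003 = 3.518 m/s; Re = 2.093e+04; ε/D = 0.000133; Haaland → f = 0.02568; ΔP_B = f(L/D)(ρV²/2) = 1.131e+07 Pa.
ΔP_A/ΔP_B = 2.357e+05/1.131e+07 = 0.0208.

ΔP_A/ΔP_B ≈ 0.0208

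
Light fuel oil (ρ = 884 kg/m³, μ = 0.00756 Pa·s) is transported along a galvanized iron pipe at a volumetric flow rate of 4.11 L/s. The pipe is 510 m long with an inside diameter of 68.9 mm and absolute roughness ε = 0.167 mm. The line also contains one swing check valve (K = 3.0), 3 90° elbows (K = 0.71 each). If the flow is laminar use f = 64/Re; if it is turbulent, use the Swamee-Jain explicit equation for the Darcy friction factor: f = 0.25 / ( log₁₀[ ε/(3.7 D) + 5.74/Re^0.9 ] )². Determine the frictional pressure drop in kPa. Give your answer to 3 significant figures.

Q = 4.11 L/s = 4.11/1000 = 0.00411 m³/s.
Cross-sectional area A = πD²/4 = π(0.0689)²/4 = 0.003728 m²; mean velocity V = Q/A = 0.00411/0.003728 = 1.102 m/s.
Reynolds number Re = ρVD/μ = 884 · 1.102 · 0.0689 / 0.00756 = 8881.
Re > 4000 → turbulent. Relative roughness ε/D = 0.000167/0.0689 = 0.00242. Swamee-Jain: f = 0.25/(log₁₀[0.00242/3.7 + 5.74/8881^0.9])² = 0.25/(log₁₀[0.000655 + 0.0016])² = 0.25/(-2.646)² = 0.03571.
Total minor-loss coefficient ΣK = 1·3 + 3·0.71 = 5.13.
ΔP = [f·L/D + ΣK]·(ρV²/2) = [0.03571·510/0.0689 + 5.13]·(884·1.102²/2) = [264.3 + 5.13]·537.1 = 1.447e+05 Pa.
ΔP = 1.447e+05 Pa = 145 kPa.

ΔP ≈ 145 kPa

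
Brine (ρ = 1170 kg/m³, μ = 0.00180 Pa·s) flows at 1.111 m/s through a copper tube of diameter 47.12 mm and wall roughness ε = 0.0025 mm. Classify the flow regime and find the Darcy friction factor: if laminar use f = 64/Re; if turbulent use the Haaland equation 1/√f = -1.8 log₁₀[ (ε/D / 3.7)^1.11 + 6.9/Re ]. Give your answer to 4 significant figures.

Re = ρVD/μ = 1170·1.111·0.04712/0.0018 = 3.403e+04.
Re > 4000 → turbulent. ε/D = 2.5e-06/0.04712 = 5.31e-05; Haaland: 1/√f = -1.8 log₁₀[4.2e-06 + 0.000203] = 6.631, so f = 0.02274.

f ≈ 0.02274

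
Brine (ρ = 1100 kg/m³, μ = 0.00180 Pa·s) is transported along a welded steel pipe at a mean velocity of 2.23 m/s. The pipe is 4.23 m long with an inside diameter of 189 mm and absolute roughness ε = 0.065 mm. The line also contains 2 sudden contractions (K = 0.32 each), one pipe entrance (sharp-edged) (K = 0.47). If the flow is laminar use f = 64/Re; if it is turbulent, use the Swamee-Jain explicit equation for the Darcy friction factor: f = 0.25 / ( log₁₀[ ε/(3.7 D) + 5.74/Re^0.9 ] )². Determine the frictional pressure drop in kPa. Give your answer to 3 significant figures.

ΔP ≈ 4.11 kPa

Reynolds number Re = ρVD/μ = 1100 · 2.23 · 0.189 / 0.0018 = 2.576e+05.
Re > 4000 → turbulent. Relative roughness ε/D = 6.5e-05/0.189 = 0.000344. Swamee-Jain: f = 0.25/(log₁₀[0.000344/3.7 + 5.74/2.576e+05^0.9])² = 0.25/(log₁₀[9.3e-05 + 7.75e-05])² = 0.25/(-3.768)² = 0.0176.
Total minor-loss coefficient ΣK = 2·0.32 + 1·0.47 = 1.11.
ΔP = [f·L/D + ΣK]·(ρV²/2) = [0.0176·4.23/0.189 + 1.11]·(1100·2.23²/2) = [0.394 + 1.11]·2735 = 4114 Pa.
ΔP = 4114 Pa = 4.11 kPa.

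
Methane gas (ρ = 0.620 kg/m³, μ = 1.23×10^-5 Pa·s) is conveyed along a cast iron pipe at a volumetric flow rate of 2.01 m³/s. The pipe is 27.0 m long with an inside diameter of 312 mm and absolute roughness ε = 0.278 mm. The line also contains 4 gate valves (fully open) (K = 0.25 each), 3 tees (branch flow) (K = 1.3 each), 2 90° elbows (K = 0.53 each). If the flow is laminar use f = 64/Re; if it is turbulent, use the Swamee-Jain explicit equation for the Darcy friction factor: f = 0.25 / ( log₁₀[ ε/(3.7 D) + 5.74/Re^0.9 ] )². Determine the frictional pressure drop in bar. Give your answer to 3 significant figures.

ΔP ≈ 0.0165 bar

Cross-sectional area A = πD²/4 = π(0.312)²/4 = 0.07645 m²; mean velocity V = Q/A = 2.01/0.07645 = 26.29 m/s.
Reynolds number Re = ρVD/μ = 0.62 · 26.29 · 0.312 / 1.23e-05 = 4.135e+05.
Re > 4000 → turbulent. Relative roughness ε/D = 0.000278/0.312 = 0.000891. Swamee-Jain: f = 0.25/(log₁₀[0.000891/3.7 + 5.74/4.135e+05^0.9])² = 0.25/(log₁₀[0.000241 + 5.06e-05])² = 0.25/(-3.535)² = 0.02.
Total minor-loss coefficient ΣK = 4·0.25 + 3·1.3 + 2·0.53 = 5.96.
ΔP = [f·L/D + ΣK]·(ρV²/2) = [0.02·27/0.312 + 5.96]·(0.62·26.29²/2) = [1.731 + 5.96]·214.3 = 1648 Pa.
ΔP = 1648 Pa = 0.0165 bar.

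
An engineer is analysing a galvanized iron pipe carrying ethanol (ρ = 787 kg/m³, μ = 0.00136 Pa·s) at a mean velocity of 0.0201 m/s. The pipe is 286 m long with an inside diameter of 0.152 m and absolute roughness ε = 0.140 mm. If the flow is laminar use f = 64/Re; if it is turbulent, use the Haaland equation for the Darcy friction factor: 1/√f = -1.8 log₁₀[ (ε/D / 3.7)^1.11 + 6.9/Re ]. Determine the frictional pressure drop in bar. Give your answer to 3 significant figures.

ΔP ≈ 1.08×10^-4 bar

Reynolds number Re = ρVD/μ = 787 · 0.0201 · 0.152 / 0.00136 = 1768.
Re < 2300 → laminar flow, so f = 64/Re = 64/1768 = 0.0362 (the turbulent correlation is not needed).
Darcy-Weisbach: ΔP = f(L/D)(ρV²/2) = 0.0362·(286/0.152)·(787·0.0201²/2) = 0.0362·1882·0.159 = 10.83 Pa.
ΔP = 10.83 Pa = 1.08×10^-4 bar.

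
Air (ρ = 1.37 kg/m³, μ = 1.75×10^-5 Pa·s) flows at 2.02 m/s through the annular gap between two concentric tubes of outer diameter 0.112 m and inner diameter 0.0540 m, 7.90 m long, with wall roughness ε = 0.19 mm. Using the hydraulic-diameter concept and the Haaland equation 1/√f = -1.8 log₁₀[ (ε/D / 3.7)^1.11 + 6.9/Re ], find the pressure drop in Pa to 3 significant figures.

ΔP ≈ 13.6 Pa

Hydraulic diameter D_h = 4A/P = D_o - D_i = 0.112 - 0.054 = 0.058 m.
Re = ρVD_h/μ = 1.37·2.02·0.058/1.75e-05 = 9172.
ε/D_h = 0.00019/0.058 = 0.00328; Haaland gives 1/√f = -1.8 log₁₀[0.000409+0.000752] = 5.283, so f = 0.03582.
ΔP = f(L/D_h)(ρV²/2) = 0.03582·7.9/0.058·2.795 = 13.64 Pa.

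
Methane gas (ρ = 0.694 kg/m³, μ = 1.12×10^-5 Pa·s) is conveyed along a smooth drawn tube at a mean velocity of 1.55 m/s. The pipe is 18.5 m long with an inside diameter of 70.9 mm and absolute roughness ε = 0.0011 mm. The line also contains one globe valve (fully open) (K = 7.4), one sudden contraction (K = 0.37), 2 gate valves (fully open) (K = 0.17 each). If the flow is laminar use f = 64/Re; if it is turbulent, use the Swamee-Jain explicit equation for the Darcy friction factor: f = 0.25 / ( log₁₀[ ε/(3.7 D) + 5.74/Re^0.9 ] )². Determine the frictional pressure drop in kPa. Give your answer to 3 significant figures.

Reynolds number Re = ρVD/μ = 0.694 · 1.55 · 0.0709 / 1.12e-05 = 6810.
Re > 4000 → turbulent. Relative roughness ε/D = 1.1e-06/0.0709 = 1.55e-05. Swamee-Jain: f = 0.25/(log₁₀[1.55e-05/3.7 + 5.74/6810^0.9])² = 0.25/(log₁₀[4.19e-06 + 0.00204])² = 0.25/(-2.69)² = 0.03455.
Total minor-loss coefficient ΣK = 1·7.4 + 1·0.37 + 2·0.17 = 8.11.
ΔP = [f·L/D + ΣK]·(ρV²/2) = [0.03455·18.5/0.0709 + 8.11]·(0.694·1.55²/2) = [9.015 + 8.11]·0.8337 = 14.28 Pa.
ΔP = 14.28 Pa = 0.0143 kPa.

ΔP ≈ 0.0143 kPa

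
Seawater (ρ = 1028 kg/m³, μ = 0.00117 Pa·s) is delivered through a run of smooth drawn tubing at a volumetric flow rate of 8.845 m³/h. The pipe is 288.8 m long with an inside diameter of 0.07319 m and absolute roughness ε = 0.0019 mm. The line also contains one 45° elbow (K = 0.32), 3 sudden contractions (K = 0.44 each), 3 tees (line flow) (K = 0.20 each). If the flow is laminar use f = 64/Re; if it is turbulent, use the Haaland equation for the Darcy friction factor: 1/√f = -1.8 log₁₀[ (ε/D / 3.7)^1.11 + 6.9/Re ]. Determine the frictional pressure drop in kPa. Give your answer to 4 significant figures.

Q = 8.845 m³/h = 8.845/3600 = 0.002457 m³/s.
Cross-sectional area A = πD²/4 = π(0.07319)²/4 = 0.004207 m²; mean velocity V = Q/A = 0.002457/0.004207 = 0.584 m/s.
Reynolds number Re = ρVD/μ = 1028 · 0.584 · 0.07319 / 0.00117 = 3.755e+04.
Re > 4000 → turbulent. Relative roughness ε/D = 1.9e-06/0.07319 = 2.6e-05. Haaland: 1/√f = -1.8 log₁₀[(2.6e-05/3.7)^1.11 + 6.9/3.755e+04] = -1.8 log₁₀[1.9e-06 + 0.000184] = 6.716, so f = 0.02217.
Total minor-loss coefficient ΣK = 1·0.32 + 3·0.44 + 3·0.2 = 2.24.
ΔP = [f·L/D + ΣK]·(ρV²/2) = [0.02217·288.8/0.07319 + 2.24]·(1028·0.584²/2) = [87.47 + 2.24]·175.3 = 1.573e+04 Pa.
ΔP = 1.573e+04 Pa = 15.73 kPa.

ΔP ≈ 15.73 kPa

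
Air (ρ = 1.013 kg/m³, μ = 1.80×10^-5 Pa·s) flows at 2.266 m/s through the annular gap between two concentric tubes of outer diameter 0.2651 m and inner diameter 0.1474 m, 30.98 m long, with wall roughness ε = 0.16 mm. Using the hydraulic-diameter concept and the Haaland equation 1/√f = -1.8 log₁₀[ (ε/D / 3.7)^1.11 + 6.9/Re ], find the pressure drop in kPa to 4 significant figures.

ΔP ≈ 0.02048 kPa

Hydraulic diameter D_h = 4A/P = D_o - D_i = 0.2651 - 0.1474 = 0.1177 m.
Re = ρVD_h/μ = 1.013·2.266·0.1177/1.8e-05 = 1.501e+04.
ε/D_h = 0.00016/0.1177 = 0.00136; Haaland gives 1/√f = -1.8 log₁₀[0.000154+0.00046] = 5.782, so f = 0.02991.
ΔP = f(L/D_h)(ρV²/2) = 0.02991·30.98/0.1177·2.601 = 20.48 Pa.
ΔP = 0.02048 kPa.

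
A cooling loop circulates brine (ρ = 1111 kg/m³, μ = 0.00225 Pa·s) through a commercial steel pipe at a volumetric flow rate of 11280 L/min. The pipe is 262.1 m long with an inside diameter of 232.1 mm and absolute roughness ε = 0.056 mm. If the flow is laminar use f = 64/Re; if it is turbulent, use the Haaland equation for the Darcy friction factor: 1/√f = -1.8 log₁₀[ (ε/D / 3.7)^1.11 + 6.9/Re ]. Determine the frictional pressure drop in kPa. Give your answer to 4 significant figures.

ΔP ≈ 193.7 kPa

Q = 11280 L/min = 11280/60000 = 0.188 m³/s.
Cross-sectional area A = πD²/4 = π(0.2321)²/4 = 0.04231 m²; mean velocity V = Q/A = 0.188/0.04231 = 4.443 m/s.
Reynolds number Re = ρVD/μ = 1111 · 4.443 · 0.2321 / 0.00225 = 5.092e+05.
Re > 4000 → turbulent. Relative roughness ε/D = 5.6e-05/0.2321 = 0.000241. Haaland: 1/√f = -1.8 log₁₀[(0.000241/3.7)^1.11 + 6.9/5.092e+05] = -1.8 log₁₀[2.26e-05 + 1.35e-05] = 7.996, so f = 0.01564.
Darcy-Weisbach: ΔP = f(L/D)(ρV²/2) = 0.01564·(262.1/0.2321)·(1111·4.443²/2) = 0.01564·1129·1.097e+04 = 1.937e+05 Pa.
ΔP = 1.937e+05 Pa = 193.7 kPa.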